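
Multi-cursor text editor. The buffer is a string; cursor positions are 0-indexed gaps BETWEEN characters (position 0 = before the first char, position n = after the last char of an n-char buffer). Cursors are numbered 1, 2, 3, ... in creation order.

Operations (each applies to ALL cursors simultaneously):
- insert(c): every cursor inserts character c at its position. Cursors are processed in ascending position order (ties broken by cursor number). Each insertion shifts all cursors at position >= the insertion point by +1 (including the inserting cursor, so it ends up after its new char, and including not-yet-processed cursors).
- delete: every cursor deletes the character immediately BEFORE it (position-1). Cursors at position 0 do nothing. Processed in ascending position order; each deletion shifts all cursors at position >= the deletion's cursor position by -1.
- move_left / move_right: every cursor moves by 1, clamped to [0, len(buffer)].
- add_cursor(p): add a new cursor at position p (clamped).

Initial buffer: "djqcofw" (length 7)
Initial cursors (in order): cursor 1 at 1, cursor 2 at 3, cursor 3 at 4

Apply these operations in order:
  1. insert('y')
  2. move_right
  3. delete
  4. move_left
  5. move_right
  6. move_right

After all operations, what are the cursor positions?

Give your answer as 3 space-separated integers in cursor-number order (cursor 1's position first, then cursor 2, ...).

After op 1 (insert('y')): buffer="dyjqycyofw" (len 10), cursors c1@2 c2@5 c3@7, authorship .1..2.3...
After op 2 (move_right): buffer="dyjqycyofw" (len 10), cursors c1@3 c2@6 c3@8, authorship .1..2.3...
After op 3 (delete): buffer="dyqyyfw" (len 7), cursors c1@2 c2@4 c3@5, authorship .1.23..
After op 4 (move_left): buffer="dyqyyfw" (len 7), cursors c1@1 c2@3 c3@4, authorship .1.23..
After op 5 (move_right): buffer="dyqyyfw" (len 7), cursors c1@2 c2@4 c3@5, authorship .1.23..
After op 6 (move_right): buffer="dyqyyfw" (len 7), cursors c1@3 c2@5 c3@6, authorship .1.23..

Answer: 3 5 6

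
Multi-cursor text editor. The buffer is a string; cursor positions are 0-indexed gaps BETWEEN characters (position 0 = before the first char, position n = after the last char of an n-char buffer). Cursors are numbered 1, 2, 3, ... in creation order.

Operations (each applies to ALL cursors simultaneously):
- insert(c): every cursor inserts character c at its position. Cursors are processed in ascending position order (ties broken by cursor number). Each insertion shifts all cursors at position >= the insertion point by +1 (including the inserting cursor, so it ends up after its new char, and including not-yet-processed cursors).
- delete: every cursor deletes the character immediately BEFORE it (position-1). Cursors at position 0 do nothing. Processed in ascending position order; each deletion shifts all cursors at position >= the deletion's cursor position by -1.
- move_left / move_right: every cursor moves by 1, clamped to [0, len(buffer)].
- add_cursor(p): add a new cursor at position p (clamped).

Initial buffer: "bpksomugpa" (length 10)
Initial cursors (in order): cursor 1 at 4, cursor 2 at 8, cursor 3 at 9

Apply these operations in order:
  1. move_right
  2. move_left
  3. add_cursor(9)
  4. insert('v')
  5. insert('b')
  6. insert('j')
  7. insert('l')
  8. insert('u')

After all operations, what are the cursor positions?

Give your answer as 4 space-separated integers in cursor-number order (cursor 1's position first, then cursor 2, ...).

Answer: 9 18 29 29

Derivation:
After op 1 (move_right): buffer="bpksomugpa" (len 10), cursors c1@5 c2@9 c3@10, authorship ..........
After op 2 (move_left): buffer="bpksomugpa" (len 10), cursors c1@4 c2@8 c3@9, authorship ..........
After op 3 (add_cursor(9)): buffer="bpksomugpa" (len 10), cursors c1@4 c2@8 c3@9 c4@9, authorship ..........
After op 4 (insert('v')): buffer="bpksvomugvpvva" (len 14), cursors c1@5 c2@10 c3@13 c4@13, authorship ....1....2.34.
After op 5 (insert('b')): buffer="bpksvbomugvbpvvbba" (len 18), cursors c1@6 c2@12 c3@17 c4@17, authorship ....11....22.3434.
After op 6 (insert('j')): buffer="bpksvbjomugvbjpvvbbjja" (len 22), cursors c1@7 c2@14 c3@21 c4@21, authorship ....111....222.343434.
After op 7 (insert('l')): buffer="bpksvbjlomugvbjlpvvbbjjlla" (len 26), cursors c1@8 c2@16 c3@25 c4@25, authorship ....1111....2222.34343434.
After op 8 (insert('u')): buffer="bpksvbjluomugvbjlupvvbbjjlluua" (len 30), cursors c1@9 c2@18 c3@29 c4@29, authorship ....11111....22222.3434343434.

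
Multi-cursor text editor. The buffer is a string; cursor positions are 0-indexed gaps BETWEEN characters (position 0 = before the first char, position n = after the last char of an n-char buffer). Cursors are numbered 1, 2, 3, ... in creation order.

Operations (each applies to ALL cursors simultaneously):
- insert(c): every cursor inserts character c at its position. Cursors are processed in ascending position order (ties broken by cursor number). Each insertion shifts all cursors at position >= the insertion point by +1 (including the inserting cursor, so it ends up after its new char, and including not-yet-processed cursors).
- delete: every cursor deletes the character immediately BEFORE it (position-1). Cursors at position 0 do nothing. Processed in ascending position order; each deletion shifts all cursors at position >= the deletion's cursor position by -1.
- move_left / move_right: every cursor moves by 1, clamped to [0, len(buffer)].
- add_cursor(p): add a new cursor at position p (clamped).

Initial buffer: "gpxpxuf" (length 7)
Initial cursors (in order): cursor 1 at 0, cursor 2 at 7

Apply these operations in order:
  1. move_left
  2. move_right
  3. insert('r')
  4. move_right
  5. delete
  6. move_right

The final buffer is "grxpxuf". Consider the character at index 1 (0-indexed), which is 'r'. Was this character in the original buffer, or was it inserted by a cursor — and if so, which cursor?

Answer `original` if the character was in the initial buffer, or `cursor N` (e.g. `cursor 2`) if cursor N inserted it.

Answer: cursor 1

Derivation:
After op 1 (move_left): buffer="gpxpxuf" (len 7), cursors c1@0 c2@6, authorship .......
After op 2 (move_right): buffer="gpxpxuf" (len 7), cursors c1@1 c2@7, authorship .......
After op 3 (insert('r')): buffer="grpxpxufr" (len 9), cursors c1@2 c2@9, authorship .1......2
After op 4 (move_right): buffer="grpxpxufr" (len 9), cursors c1@3 c2@9, authorship .1......2
After op 5 (delete): buffer="grxpxuf" (len 7), cursors c1@2 c2@7, authorship .1.....
After op 6 (move_right): buffer="grxpxuf" (len 7), cursors c1@3 c2@7, authorship .1.....
Authorship (.=original, N=cursor N): . 1 . . . . .
Index 1: author = 1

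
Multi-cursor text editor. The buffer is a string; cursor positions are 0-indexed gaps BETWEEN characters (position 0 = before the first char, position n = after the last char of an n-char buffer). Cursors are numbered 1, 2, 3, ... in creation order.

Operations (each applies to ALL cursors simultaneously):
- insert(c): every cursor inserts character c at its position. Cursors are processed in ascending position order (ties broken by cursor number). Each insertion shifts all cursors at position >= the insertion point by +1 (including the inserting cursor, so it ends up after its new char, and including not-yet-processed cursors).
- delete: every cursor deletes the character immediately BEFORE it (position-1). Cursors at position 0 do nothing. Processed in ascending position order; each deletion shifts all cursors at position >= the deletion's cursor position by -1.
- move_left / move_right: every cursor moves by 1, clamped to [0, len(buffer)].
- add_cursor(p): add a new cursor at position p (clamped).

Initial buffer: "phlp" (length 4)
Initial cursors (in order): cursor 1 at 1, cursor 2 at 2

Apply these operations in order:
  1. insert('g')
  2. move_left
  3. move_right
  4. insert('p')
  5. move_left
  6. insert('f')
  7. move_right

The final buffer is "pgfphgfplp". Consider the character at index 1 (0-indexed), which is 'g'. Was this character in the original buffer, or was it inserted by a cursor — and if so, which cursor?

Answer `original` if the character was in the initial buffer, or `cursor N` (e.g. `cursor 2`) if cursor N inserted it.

After op 1 (insert('g')): buffer="pghglp" (len 6), cursors c1@2 c2@4, authorship .1.2..
After op 2 (move_left): buffer="pghglp" (len 6), cursors c1@1 c2@3, authorship .1.2..
After op 3 (move_right): buffer="pghglp" (len 6), cursors c1@2 c2@4, authorship .1.2..
After op 4 (insert('p')): buffer="pgphgplp" (len 8), cursors c1@3 c2@6, authorship .11.22..
After op 5 (move_left): buffer="pgphgplp" (len 8), cursors c1@2 c2@5, authorship .11.22..
After op 6 (insert('f')): buffer="pgfphgfplp" (len 10), cursors c1@3 c2@7, authorship .111.222..
After op 7 (move_right): buffer="pgfphgfplp" (len 10), cursors c1@4 c2@8, authorship .111.222..
Authorship (.=original, N=cursor N): . 1 1 1 . 2 2 2 . .
Index 1: author = 1

Answer: cursor 1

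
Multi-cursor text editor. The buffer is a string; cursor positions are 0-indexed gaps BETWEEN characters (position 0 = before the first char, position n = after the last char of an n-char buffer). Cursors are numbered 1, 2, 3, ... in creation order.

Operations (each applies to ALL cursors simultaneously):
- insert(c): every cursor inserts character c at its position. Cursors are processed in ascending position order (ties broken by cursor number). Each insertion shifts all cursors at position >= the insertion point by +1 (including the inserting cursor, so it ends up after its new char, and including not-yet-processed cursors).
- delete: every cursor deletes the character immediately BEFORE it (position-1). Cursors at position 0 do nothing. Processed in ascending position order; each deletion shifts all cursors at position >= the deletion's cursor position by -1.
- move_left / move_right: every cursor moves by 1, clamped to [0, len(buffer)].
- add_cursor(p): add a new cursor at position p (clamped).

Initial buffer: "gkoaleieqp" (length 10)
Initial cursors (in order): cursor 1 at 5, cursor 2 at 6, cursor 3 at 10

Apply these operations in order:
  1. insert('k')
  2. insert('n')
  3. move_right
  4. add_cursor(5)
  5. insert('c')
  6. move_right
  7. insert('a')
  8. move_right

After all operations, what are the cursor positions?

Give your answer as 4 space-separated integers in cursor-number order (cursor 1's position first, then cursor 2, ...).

Answer: 14 19 24 9

Derivation:
After op 1 (insert('k')): buffer="gkoalkekieqpk" (len 13), cursors c1@6 c2@8 c3@13, authorship .....1.2....3
After op 2 (insert('n')): buffer="gkoalkneknieqpkn" (len 16), cursors c1@7 c2@10 c3@16, authorship .....11.22....33
After op 3 (move_right): buffer="gkoalkneknieqpkn" (len 16), cursors c1@8 c2@11 c3@16, authorship .....11.22....33
After op 4 (add_cursor(5)): buffer="gkoalkneknieqpkn" (len 16), cursors c4@5 c1@8 c2@11 c3@16, authorship .....11.22....33
After op 5 (insert('c')): buffer="gkoalckneckniceqpknc" (len 20), cursors c4@6 c1@10 c2@14 c3@20, authorship .....411.122.2...333
After op 6 (move_right): buffer="gkoalckneckniceqpknc" (len 20), cursors c4@7 c1@11 c2@15 c3@20, authorship .....411.122.2...333
After op 7 (insert('a')): buffer="gkoalckaneckaniceaqpknca" (len 24), cursors c4@8 c1@13 c2@18 c3@24, authorship .....4141.1212.2.2..3333
After op 8 (move_right): buffer="gkoalckaneckaniceaqpknca" (len 24), cursors c4@9 c1@14 c2@19 c3@24, authorship .....4141.1212.2.2..3333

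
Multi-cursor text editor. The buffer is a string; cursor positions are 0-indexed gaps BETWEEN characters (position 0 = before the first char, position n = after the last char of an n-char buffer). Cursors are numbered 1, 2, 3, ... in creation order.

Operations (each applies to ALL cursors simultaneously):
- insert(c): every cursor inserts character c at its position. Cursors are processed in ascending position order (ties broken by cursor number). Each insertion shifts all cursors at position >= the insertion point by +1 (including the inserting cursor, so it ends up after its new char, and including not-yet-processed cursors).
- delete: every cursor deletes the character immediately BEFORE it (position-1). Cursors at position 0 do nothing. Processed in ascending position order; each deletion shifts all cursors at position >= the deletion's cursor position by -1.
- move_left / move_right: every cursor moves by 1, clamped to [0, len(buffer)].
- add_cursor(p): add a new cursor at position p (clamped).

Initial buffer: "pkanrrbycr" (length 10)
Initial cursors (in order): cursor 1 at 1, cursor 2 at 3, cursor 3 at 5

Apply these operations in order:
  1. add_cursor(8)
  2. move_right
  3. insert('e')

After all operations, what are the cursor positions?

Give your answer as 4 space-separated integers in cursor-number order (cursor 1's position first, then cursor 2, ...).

Answer: 3 6 9 13

Derivation:
After op 1 (add_cursor(8)): buffer="pkanrrbycr" (len 10), cursors c1@1 c2@3 c3@5 c4@8, authorship ..........
After op 2 (move_right): buffer="pkanrrbycr" (len 10), cursors c1@2 c2@4 c3@6 c4@9, authorship ..........
After op 3 (insert('e')): buffer="pkeanerrebycer" (len 14), cursors c1@3 c2@6 c3@9 c4@13, authorship ..1..2..3...4.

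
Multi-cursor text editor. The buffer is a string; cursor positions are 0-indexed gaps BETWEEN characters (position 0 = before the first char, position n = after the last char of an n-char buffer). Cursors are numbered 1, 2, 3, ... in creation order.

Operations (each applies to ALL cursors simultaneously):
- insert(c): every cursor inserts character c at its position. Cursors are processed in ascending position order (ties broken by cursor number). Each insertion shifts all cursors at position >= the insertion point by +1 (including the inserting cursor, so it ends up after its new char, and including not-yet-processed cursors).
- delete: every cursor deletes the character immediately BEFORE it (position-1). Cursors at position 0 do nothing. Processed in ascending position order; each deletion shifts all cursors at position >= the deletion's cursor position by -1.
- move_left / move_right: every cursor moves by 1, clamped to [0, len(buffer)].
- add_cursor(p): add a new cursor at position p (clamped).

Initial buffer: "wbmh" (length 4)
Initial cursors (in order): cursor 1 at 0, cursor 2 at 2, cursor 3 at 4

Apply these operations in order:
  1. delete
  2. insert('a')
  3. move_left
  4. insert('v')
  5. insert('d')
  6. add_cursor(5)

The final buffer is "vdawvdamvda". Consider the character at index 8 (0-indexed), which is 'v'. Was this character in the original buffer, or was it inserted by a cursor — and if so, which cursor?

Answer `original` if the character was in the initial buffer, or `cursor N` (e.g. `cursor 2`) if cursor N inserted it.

Answer: cursor 3

Derivation:
After op 1 (delete): buffer="wm" (len 2), cursors c1@0 c2@1 c3@2, authorship ..
After op 2 (insert('a')): buffer="awama" (len 5), cursors c1@1 c2@3 c3@5, authorship 1.2.3
After op 3 (move_left): buffer="awama" (len 5), cursors c1@0 c2@2 c3@4, authorship 1.2.3
After op 4 (insert('v')): buffer="vawvamva" (len 8), cursors c1@1 c2@4 c3@7, authorship 11.22.33
After op 5 (insert('d')): buffer="vdawvdamvda" (len 11), cursors c1@2 c2@6 c3@10, authorship 111.222.333
After op 6 (add_cursor(5)): buffer="vdawvdamvda" (len 11), cursors c1@2 c4@5 c2@6 c3@10, authorship 111.222.333
Authorship (.=original, N=cursor N): 1 1 1 . 2 2 2 . 3 3 3
Index 8: author = 3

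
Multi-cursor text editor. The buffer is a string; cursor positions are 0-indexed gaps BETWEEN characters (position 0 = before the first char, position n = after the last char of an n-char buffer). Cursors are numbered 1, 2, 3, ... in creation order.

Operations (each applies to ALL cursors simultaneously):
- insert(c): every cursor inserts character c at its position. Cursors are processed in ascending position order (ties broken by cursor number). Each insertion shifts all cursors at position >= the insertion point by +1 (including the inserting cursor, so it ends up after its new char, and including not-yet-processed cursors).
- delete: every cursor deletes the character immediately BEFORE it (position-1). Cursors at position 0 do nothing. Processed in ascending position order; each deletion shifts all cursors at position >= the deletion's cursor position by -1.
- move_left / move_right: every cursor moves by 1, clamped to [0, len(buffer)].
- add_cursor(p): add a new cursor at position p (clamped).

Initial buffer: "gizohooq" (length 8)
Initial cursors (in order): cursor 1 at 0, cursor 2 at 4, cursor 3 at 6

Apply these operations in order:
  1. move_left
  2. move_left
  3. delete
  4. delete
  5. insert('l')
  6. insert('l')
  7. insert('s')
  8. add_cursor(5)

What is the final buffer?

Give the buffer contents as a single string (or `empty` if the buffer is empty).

After op 1 (move_left): buffer="gizohooq" (len 8), cursors c1@0 c2@3 c3@5, authorship ........
After op 2 (move_left): buffer="gizohooq" (len 8), cursors c1@0 c2@2 c3@4, authorship ........
After op 3 (delete): buffer="gzhooq" (len 6), cursors c1@0 c2@1 c3@2, authorship ......
After op 4 (delete): buffer="hooq" (len 4), cursors c1@0 c2@0 c3@0, authorship ....
After op 5 (insert('l')): buffer="lllhooq" (len 7), cursors c1@3 c2@3 c3@3, authorship 123....
After op 6 (insert('l')): buffer="llllllhooq" (len 10), cursors c1@6 c2@6 c3@6, authorship 123123....
After op 7 (insert('s')): buffer="llllllssshooq" (len 13), cursors c1@9 c2@9 c3@9, authorship 123123123....
After op 8 (add_cursor(5)): buffer="llllllssshooq" (len 13), cursors c4@5 c1@9 c2@9 c3@9, authorship 123123123....

Answer: llllllssshooq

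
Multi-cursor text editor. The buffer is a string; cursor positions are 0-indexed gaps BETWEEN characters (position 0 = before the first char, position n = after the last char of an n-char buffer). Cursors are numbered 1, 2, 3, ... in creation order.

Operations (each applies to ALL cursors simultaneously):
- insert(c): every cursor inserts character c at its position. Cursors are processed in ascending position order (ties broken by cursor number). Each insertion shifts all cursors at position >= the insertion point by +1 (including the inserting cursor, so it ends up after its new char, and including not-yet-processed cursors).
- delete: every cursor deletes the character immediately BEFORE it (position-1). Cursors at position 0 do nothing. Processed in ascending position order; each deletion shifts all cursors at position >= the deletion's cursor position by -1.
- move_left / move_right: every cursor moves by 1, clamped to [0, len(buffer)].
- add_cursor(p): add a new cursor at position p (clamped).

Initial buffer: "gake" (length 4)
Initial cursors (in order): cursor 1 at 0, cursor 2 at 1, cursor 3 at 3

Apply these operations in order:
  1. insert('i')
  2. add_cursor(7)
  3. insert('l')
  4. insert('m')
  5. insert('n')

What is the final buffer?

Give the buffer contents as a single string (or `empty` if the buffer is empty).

After op 1 (insert('i')): buffer="igiakie" (len 7), cursors c1@1 c2@3 c3@6, authorship 1.2..3.
After op 2 (add_cursor(7)): buffer="igiakie" (len 7), cursors c1@1 c2@3 c3@6 c4@7, authorship 1.2..3.
After op 3 (insert('l')): buffer="ilgilakilel" (len 11), cursors c1@2 c2@5 c3@9 c4@11, authorship 11.22..33.4
After op 4 (insert('m')): buffer="ilmgilmakilmelm" (len 15), cursors c1@3 c2@7 c3@12 c4@15, authorship 111.222..333.44
After op 5 (insert('n')): buffer="ilmngilmnakilmnelmn" (len 19), cursors c1@4 c2@9 c3@15 c4@19, authorship 1111.2222..3333.444

Answer: ilmngilmnakilmnelmn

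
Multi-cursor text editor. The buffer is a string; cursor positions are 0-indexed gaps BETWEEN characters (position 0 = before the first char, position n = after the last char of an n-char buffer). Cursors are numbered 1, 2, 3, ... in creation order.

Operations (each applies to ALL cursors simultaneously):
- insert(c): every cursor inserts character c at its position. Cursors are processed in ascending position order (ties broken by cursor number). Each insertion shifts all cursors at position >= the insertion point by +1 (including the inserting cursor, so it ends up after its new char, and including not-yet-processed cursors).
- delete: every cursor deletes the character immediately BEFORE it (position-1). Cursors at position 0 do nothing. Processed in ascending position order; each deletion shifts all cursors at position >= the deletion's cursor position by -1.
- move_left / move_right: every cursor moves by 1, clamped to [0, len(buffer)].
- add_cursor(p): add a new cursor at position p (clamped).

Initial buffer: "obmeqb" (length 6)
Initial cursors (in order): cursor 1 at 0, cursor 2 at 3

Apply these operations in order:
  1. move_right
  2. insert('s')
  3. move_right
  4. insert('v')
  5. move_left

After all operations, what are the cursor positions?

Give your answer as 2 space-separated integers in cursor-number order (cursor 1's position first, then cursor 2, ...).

After op 1 (move_right): buffer="obmeqb" (len 6), cursors c1@1 c2@4, authorship ......
After op 2 (insert('s')): buffer="osbmesqb" (len 8), cursors c1@2 c2@6, authorship .1...2..
After op 3 (move_right): buffer="osbmesqb" (len 8), cursors c1@3 c2@7, authorship .1...2..
After op 4 (insert('v')): buffer="osbvmesqvb" (len 10), cursors c1@4 c2@9, authorship .1.1..2.2.
After op 5 (move_left): buffer="osbvmesqvb" (len 10), cursors c1@3 c2@8, authorship .1.1..2.2.

Answer: 3 8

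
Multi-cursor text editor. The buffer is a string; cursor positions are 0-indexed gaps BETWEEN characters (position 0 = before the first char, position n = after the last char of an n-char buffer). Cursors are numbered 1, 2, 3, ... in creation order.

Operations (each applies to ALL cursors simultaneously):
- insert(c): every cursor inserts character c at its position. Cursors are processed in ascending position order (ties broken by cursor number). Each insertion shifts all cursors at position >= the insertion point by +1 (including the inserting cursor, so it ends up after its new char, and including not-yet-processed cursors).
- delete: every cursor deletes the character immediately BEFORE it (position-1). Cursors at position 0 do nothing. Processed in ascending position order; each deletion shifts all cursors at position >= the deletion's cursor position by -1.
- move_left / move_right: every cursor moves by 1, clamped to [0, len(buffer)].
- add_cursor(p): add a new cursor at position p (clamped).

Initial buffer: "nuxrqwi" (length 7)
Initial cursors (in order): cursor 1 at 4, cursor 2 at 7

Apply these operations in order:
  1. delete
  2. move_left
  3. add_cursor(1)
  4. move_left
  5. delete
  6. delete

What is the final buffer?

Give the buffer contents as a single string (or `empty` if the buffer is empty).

After op 1 (delete): buffer="nuxqw" (len 5), cursors c1@3 c2@5, authorship .....
After op 2 (move_left): buffer="nuxqw" (len 5), cursors c1@2 c2@4, authorship .....
After op 3 (add_cursor(1)): buffer="nuxqw" (len 5), cursors c3@1 c1@2 c2@4, authorship .....
After op 4 (move_left): buffer="nuxqw" (len 5), cursors c3@0 c1@1 c2@3, authorship .....
After op 5 (delete): buffer="uqw" (len 3), cursors c1@0 c3@0 c2@1, authorship ...
After op 6 (delete): buffer="qw" (len 2), cursors c1@0 c2@0 c3@0, authorship ..

Answer: qw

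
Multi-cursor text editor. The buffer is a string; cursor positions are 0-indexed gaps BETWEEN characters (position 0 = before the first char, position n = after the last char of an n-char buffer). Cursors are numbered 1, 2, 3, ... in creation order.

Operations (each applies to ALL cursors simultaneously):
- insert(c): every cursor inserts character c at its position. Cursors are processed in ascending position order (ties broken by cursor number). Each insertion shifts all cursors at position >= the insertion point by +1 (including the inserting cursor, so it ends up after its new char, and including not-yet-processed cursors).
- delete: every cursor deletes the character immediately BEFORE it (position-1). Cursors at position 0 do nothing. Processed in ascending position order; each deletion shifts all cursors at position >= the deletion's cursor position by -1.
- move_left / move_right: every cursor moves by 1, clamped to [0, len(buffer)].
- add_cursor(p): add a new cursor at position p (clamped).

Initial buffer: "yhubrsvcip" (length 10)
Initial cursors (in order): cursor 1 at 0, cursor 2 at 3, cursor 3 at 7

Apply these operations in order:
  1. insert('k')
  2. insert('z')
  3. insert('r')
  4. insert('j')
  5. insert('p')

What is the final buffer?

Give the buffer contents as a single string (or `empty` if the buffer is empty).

Answer: kzrjpyhukzrjpbrsvkzrjpcip

Derivation:
After op 1 (insert('k')): buffer="kyhukbrsvkcip" (len 13), cursors c1@1 c2@5 c3@10, authorship 1...2....3...
After op 2 (insert('z')): buffer="kzyhukzbrsvkzcip" (len 16), cursors c1@2 c2@7 c3@13, authorship 11...22....33...
After op 3 (insert('r')): buffer="kzryhukzrbrsvkzrcip" (len 19), cursors c1@3 c2@9 c3@16, authorship 111...222....333...
After op 4 (insert('j')): buffer="kzrjyhukzrjbrsvkzrjcip" (len 22), cursors c1@4 c2@11 c3@19, authorship 1111...2222....3333...
After op 5 (insert('p')): buffer="kzrjpyhukzrjpbrsvkzrjpcip" (len 25), cursors c1@5 c2@13 c3@22, authorship 11111...22222....33333...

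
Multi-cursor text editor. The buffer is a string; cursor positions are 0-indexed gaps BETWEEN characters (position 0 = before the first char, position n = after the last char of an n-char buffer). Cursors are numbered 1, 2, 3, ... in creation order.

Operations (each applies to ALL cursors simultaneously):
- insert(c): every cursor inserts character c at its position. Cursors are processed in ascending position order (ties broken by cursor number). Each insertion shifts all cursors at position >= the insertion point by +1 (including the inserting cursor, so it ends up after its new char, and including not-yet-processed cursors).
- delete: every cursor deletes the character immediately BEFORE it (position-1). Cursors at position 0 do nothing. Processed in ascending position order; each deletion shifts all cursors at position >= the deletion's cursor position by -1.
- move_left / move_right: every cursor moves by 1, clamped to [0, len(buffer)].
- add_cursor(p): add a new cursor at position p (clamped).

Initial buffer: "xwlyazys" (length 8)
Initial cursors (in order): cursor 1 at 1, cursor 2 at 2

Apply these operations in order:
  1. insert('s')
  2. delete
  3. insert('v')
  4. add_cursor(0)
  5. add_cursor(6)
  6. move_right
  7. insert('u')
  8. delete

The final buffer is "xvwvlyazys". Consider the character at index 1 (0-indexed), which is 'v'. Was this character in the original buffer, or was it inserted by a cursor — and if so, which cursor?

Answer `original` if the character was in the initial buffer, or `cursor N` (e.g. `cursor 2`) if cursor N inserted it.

Answer: cursor 1

Derivation:
After op 1 (insert('s')): buffer="xswslyazys" (len 10), cursors c1@2 c2@4, authorship .1.2......
After op 2 (delete): buffer="xwlyazys" (len 8), cursors c1@1 c2@2, authorship ........
After op 3 (insert('v')): buffer="xvwvlyazys" (len 10), cursors c1@2 c2@4, authorship .1.2......
After op 4 (add_cursor(0)): buffer="xvwvlyazys" (len 10), cursors c3@0 c1@2 c2@4, authorship .1.2......
After op 5 (add_cursor(6)): buffer="xvwvlyazys" (len 10), cursors c3@0 c1@2 c2@4 c4@6, authorship .1.2......
After op 6 (move_right): buffer="xvwvlyazys" (len 10), cursors c3@1 c1@3 c2@5 c4@7, authorship .1.2......
After op 7 (insert('u')): buffer="xuvwuvluyauzys" (len 14), cursors c3@2 c1@5 c2@8 c4@11, authorship .31.12.2..4...
After op 8 (delete): buffer="xvwvlyazys" (len 10), cursors c3@1 c1@3 c2@5 c4@7, authorship .1.2......
Authorship (.=original, N=cursor N): . 1 . 2 . . . . . .
Index 1: author = 1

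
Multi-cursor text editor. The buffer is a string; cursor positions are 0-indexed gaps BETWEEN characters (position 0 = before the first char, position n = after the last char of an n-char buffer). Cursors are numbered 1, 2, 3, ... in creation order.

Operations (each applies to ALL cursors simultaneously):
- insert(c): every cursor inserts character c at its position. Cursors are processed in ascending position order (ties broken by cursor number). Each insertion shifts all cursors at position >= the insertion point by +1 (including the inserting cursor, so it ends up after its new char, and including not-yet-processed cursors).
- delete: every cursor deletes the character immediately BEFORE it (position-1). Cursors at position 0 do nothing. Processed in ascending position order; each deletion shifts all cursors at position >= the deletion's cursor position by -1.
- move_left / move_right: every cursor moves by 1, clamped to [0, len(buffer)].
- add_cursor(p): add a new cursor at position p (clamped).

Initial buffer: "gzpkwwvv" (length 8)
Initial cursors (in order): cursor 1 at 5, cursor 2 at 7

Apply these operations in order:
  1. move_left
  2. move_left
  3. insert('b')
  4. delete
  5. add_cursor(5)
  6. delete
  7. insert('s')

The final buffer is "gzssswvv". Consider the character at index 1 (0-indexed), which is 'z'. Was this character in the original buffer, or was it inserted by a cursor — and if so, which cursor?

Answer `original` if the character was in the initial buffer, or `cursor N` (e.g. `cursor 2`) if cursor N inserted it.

After op 1 (move_left): buffer="gzpkwwvv" (len 8), cursors c1@4 c2@6, authorship ........
After op 2 (move_left): buffer="gzpkwwvv" (len 8), cursors c1@3 c2@5, authorship ........
After op 3 (insert('b')): buffer="gzpbkwbwvv" (len 10), cursors c1@4 c2@7, authorship ...1..2...
After op 4 (delete): buffer="gzpkwwvv" (len 8), cursors c1@3 c2@5, authorship ........
After op 5 (add_cursor(5)): buffer="gzpkwwvv" (len 8), cursors c1@3 c2@5 c3@5, authorship ........
After op 6 (delete): buffer="gzwvv" (len 5), cursors c1@2 c2@2 c3@2, authorship .....
After op 7 (insert('s')): buffer="gzssswvv" (len 8), cursors c1@5 c2@5 c3@5, authorship ..123...
Authorship (.=original, N=cursor N): . . 1 2 3 . . .
Index 1: author = original

Answer: original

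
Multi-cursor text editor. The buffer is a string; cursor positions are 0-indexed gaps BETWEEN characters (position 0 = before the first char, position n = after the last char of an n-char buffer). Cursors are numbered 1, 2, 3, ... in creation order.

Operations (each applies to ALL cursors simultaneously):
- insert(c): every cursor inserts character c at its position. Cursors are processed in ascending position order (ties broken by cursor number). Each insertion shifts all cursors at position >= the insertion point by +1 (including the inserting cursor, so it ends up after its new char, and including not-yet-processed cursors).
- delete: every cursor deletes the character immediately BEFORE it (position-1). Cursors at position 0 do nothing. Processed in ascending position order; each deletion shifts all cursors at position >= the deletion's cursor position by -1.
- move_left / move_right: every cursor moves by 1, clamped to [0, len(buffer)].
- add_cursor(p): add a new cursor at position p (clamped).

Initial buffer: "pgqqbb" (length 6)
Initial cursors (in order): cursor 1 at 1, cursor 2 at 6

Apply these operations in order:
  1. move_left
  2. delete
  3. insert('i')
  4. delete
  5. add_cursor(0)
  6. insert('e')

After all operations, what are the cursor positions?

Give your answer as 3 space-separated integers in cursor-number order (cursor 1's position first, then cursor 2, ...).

Answer: 2 7 2

Derivation:
After op 1 (move_left): buffer="pgqqbb" (len 6), cursors c1@0 c2@5, authorship ......
After op 2 (delete): buffer="pgqqb" (len 5), cursors c1@0 c2@4, authorship .....
After op 3 (insert('i')): buffer="ipgqqib" (len 7), cursors c1@1 c2@6, authorship 1....2.
After op 4 (delete): buffer="pgqqb" (len 5), cursors c1@0 c2@4, authorship .....
After op 5 (add_cursor(0)): buffer="pgqqb" (len 5), cursors c1@0 c3@0 c2@4, authorship .....
After op 6 (insert('e')): buffer="eepgqqeb" (len 8), cursors c1@2 c3@2 c2@7, authorship 13....2.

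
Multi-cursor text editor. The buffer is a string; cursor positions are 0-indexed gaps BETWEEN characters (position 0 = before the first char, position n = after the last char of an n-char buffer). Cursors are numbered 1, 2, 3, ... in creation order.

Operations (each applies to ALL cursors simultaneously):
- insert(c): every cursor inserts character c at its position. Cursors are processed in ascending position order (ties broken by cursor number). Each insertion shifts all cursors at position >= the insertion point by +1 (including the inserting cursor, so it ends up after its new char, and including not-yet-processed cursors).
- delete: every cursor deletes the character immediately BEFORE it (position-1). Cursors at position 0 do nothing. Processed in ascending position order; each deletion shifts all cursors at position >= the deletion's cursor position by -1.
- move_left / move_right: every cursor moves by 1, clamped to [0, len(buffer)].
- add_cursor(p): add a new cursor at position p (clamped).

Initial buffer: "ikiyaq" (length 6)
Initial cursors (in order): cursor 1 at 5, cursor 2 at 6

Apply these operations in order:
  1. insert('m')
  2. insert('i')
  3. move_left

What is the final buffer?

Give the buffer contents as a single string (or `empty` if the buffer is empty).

After op 1 (insert('m')): buffer="ikiyamqm" (len 8), cursors c1@6 c2@8, authorship .....1.2
After op 2 (insert('i')): buffer="ikiyamiqmi" (len 10), cursors c1@7 c2@10, authorship .....11.22
After op 3 (move_left): buffer="ikiyamiqmi" (len 10), cursors c1@6 c2@9, authorship .....11.22

Answer: ikiyamiqmi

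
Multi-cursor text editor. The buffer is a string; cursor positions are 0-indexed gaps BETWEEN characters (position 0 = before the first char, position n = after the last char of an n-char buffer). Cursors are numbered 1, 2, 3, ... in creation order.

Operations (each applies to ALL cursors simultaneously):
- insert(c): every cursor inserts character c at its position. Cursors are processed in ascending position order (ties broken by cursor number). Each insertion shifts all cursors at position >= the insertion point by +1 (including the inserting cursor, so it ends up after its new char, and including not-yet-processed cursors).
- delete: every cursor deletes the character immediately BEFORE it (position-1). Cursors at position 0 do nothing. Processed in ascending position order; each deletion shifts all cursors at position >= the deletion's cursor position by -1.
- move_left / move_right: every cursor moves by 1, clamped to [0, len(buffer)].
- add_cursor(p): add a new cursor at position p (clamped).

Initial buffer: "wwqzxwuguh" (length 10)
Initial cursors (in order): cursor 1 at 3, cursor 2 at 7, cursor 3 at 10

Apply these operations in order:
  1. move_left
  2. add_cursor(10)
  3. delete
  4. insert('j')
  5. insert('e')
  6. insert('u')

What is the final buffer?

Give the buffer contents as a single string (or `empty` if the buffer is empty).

After op 1 (move_left): buffer="wwqzxwuguh" (len 10), cursors c1@2 c2@6 c3@9, authorship ..........
After op 2 (add_cursor(10)): buffer="wwqzxwuguh" (len 10), cursors c1@2 c2@6 c3@9 c4@10, authorship ..........
After op 3 (delete): buffer="wqzxug" (len 6), cursors c1@1 c2@4 c3@6 c4@6, authorship ......
After op 4 (insert('j')): buffer="wjqzxjugjj" (len 10), cursors c1@2 c2@6 c3@10 c4@10, authorship .1...2..34
After op 5 (insert('e')): buffer="wjeqzxjeugjjee" (len 14), cursors c1@3 c2@8 c3@14 c4@14, authorship .11...22..3434
After op 6 (insert('u')): buffer="wjeuqzxjeuugjjeeuu" (len 18), cursors c1@4 c2@10 c3@18 c4@18, authorship .111...222..343434

Answer: wjeuqzxjeuugjjeeuu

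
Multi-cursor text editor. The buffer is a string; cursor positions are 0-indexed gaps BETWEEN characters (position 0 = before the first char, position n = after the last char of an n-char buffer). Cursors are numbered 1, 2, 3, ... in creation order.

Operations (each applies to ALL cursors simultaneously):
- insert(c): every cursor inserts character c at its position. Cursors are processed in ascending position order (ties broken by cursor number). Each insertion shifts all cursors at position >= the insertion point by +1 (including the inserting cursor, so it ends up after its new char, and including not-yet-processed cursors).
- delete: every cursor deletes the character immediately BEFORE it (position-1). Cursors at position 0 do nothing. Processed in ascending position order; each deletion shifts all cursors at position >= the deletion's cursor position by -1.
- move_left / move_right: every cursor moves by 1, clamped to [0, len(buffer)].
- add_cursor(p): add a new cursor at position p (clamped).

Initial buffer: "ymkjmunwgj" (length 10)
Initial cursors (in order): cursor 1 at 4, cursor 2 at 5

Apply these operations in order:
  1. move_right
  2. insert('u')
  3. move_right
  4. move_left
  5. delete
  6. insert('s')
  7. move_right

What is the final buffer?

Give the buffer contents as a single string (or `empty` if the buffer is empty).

Answer: ymkjmsusnwgj

Derivation:
After op 1 (move_right): buffer="ymkjmunwgj" (len 10), cursors c1@5 c2@6, authorship ..........
After op 2 (insert('u')): buffer="ymkjmuuunwgj" (len 12), cursors c1@6 c2@8, authorship .....1.2....
After op 3 (move_right): buffer="ymkjmuuunwgj" (len 12), cursors c1@7 c2@9, authorship .....1.2....
After op 4 (move_left): buffer="ymkjmuuunwgj" (len 12), cursors c1@6 c2@8, authorship .....1.2....
After op 5 (delete): buffer="ymkjmunwgj" (len 10), cursors c1@5 c2@6, authorship ..........
After op 6 (insert('s')): buffer="ymkjmsusnwgj" (len 12), cursors c1@6 c2@8, authorship .....1.2....
After op 7 (move_right): buffer="ymkjmsusnwgj" (len 12), cursors c1@7 c2@9, authorship .....1.2....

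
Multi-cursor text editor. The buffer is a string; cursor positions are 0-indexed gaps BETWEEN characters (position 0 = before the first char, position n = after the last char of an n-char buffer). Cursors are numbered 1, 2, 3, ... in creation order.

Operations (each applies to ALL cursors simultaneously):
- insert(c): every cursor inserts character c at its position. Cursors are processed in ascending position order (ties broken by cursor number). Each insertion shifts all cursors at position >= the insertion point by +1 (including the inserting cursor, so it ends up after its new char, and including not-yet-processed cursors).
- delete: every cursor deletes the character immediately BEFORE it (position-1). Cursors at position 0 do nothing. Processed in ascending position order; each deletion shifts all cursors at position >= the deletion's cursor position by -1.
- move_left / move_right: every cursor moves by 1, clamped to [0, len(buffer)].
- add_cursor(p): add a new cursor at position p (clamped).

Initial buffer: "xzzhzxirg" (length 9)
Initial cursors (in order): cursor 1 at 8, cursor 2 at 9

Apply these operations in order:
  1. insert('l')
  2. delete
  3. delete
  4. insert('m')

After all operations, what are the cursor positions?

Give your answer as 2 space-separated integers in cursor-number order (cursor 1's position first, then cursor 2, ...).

Answer: 9 9

Derivation:
After op 1 (insert('l')): buffer="xzzhzxirlgl" (len 11), cursors c1@9 c2@11, authorship ........1.2
After op 2 (delete): buffer="xzzhzxirg" (len 9), cursors c1@8 c2@9, authorship .........
After op 3 (delete): buffer="xzzhzxi" (len 7), cursors c1@7 c2@7, authorship .......
After op 4 (insert('m')): buffer="xzzhzximm" (len 9), cursors c1@9 c2@9, authorship .......12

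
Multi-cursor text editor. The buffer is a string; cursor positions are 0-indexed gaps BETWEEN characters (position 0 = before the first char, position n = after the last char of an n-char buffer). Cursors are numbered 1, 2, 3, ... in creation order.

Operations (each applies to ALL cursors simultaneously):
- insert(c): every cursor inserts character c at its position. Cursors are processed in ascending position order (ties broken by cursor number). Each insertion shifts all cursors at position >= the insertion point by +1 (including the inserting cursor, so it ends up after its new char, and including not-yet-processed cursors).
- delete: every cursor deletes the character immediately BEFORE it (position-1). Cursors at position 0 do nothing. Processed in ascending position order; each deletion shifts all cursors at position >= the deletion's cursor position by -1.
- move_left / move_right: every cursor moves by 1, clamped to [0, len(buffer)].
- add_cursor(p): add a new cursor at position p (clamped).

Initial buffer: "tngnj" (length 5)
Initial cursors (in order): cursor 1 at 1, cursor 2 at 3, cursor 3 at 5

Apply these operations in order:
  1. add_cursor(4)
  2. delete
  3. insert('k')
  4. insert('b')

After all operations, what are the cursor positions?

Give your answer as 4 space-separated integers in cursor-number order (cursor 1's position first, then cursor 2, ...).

Answer: 2 9 9 9

Derivation:
After op 1 (add_cursor(4)): buffer="tngnj" (len 5), cursors c1@1 c2@3 c4@4 c3@5, authorship .....
After op 2 (delete): buffer="n" (len 1), cursors c1@0 c2@1 c3@1 c4@1, authorship .
After op 3 (insert('k')): buffer="knkkk" (len 5), cursors c1@1 c2@5 c3@5 c4@5, authorship 1.234
After op 4 (insert('b')): buffer="kbnkkkbbb" (len 9), cursors c1@2 c2@9 c3@9 c4@9, authorship 11.234234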